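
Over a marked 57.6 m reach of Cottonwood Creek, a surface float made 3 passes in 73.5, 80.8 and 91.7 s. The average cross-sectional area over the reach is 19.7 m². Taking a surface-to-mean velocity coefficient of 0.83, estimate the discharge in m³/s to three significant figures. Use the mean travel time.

11.5 m³/s

t̄ = (73.5 + 80.8 + 91.7) / 3 = 82 s
v_surface = L / t̄ = 57.6 / 82 = 0.7024 m/s
v_mean = 0.83 × 0.7024 = 0.5830 m/s
Q = A × v_mean = 19.7 × 0.5830 = 11.49 m³/s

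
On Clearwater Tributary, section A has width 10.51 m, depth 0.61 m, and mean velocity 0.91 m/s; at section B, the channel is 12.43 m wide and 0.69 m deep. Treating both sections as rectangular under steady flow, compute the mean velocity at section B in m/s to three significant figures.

Q = A₁V₁ = (10.51×0.61) × 0.91 = 5.834 m³/s
A₂ = 12.43 × 0.69 = 8.577 m²
V₂ = Q/A₂ = 5.834/8.577 = 0.6802 m/s

0.680 m/s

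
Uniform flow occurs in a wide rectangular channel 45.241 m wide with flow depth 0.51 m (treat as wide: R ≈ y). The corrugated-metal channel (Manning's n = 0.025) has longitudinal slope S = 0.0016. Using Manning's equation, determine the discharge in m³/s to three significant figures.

23.6 m³/s

A = b·y = 45.241 × 0.51 = 23.07 m²
Wide channel: R ≈ y = 0.51 m
Q = (1/n)·A·R^(2/3)·S^(1/2) = (1/0.025) × 23.07 × 0.5100^(2/3) × 0.0016^(1/2) = 23.57 m³/s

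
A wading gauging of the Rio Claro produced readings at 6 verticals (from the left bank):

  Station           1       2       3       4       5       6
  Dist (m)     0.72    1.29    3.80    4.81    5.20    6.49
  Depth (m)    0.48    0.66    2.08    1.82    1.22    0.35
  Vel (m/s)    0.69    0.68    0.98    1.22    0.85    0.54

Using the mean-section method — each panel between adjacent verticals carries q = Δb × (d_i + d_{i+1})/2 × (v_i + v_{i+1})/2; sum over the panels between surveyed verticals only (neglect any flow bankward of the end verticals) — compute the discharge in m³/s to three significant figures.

Panel 1-2: Δb = 0.57 m, d̄ = (0.48+0.66)/2 = 0.57, v̄ = (0.69+0.68)/2 = 0.685 → q = 0.57×0.57×0.685 = 0.2226 m³/s
Panel 2-3: Δb = 2.51 m, d̄ = (0.66+2.08)/2 = 1.37, v̄ = (0.68+0.98)/2 = 0.83 → q = 2.51×1.37×0.83 = 2.854 m³/s
Panel 3-4: Δb = 1.01 m, d̄ = (2.08+1.82)/2 = 1.95, v̄ = (0.98+1.22)/2 = 1.1 → q = 1.01×1.95×1.1 = 2.166 m³/s
Panel 4-5: Δb = 0.39 m, d̄ = (1.82+1.22)/2 = 1.52, v̄ = (1.22+0.85)/2 = 1.035 → q = 0.39×1.52×1.035 = 0.6135 m³/s
Panel 5-6: Δb = 1.29 m, d̄ = (1.22+0.35)/2 = 0.785, v̄ = (0.85+0.54)/2 = 0.695 → q = 1.29×0.785×0.695 = 0.7038 m³/s
Q = Σ q = 6.560 m³/s

6.56 m³/s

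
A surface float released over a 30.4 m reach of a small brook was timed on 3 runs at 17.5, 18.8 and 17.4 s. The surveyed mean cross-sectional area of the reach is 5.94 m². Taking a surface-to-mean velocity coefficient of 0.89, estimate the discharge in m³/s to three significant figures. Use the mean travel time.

8.98 m³/s

t̄ = (17.5 + 18.8 + 17.4) / 3 = 17.9 s
v_surface = L / t̄ = 30.4 / 17.9 = 1.698 m/s
v_mean = 0.89 × 1.698 = 1.512 m/s
Q = A × v_mean = 5.94 × 1.512 = 8.978 m³/s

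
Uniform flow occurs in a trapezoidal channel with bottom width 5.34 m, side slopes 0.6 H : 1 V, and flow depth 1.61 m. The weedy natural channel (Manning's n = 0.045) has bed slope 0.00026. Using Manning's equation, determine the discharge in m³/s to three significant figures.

A = (b + z·y)·y = (5.34 + 0.6×1.61)×1.61 = 10.15 m²
P = b + 2y√(1+z²) = 5.34 + 2×1.61×√(1+0.6²) = 9.095 m
R = A/P = 10.15/9.095 = 1.116 m
Q = (1/n)·A·R^(2/3)·S^(1/2) = (1/0.045) × 10.15 × 1.116^(2/3) × 0.00026^(1/2) = 3.915 m³/s

3.91 m³/s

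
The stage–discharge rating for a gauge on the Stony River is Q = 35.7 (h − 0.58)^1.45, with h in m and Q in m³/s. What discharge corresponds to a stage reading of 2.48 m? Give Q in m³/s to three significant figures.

90.5 m³/s

Q = 35.7 × (2.48 − 0.58)^1.45 = 35.7 × 1.9^1.45 = 90.54 m³/s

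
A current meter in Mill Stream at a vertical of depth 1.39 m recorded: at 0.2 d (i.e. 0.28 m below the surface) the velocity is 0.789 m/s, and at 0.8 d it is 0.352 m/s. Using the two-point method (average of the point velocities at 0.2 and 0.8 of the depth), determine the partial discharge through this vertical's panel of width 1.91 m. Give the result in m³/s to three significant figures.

1.51 m³/s

v̄ = (0.789 + 0.352) / 2 = 0.5705 m/s
q = v̄ × d × w = 0.5705 × 1.39 × 1.91 = 1.515 m³/s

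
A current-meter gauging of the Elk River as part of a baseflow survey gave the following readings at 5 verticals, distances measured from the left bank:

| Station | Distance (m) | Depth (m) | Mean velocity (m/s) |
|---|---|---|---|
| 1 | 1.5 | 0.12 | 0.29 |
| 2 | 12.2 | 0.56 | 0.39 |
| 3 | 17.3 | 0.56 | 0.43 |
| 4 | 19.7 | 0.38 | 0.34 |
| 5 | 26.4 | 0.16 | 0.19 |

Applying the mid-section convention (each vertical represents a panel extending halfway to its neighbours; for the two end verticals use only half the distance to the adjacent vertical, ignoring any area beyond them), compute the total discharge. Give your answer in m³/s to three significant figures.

3.50 m³/s

w_1 = (12.2 − 1.5)/2 = 5.35 m; q_1 = 0.29 × 0.12 × 5.35 = 0.1862 m³/s
w_2 = (17.3 − 1.5)/2 = 7.9 m; q_2 = 0.39 × 0.56 × 7.9 = 1.725 m³/s
w_3 = (19.7 − 12.2)/2 = 3.75 m; q_3 = 0.43 × 0.56 × 3.75 = 0.9030 m³/s
w_4 = (26.4 − 17.3)/2 = 4.55 m; q_4 = 0.34 × 0.38 × 4.55 = 0.5879 m³/s
w_5 = (26.4 − 19.7)/2 = 3.35 m; q_5 = 0.19 × 0.16 × 3.35 = 0.1018 m³/s
Q = Σ qᵢ = 3.504 m³/s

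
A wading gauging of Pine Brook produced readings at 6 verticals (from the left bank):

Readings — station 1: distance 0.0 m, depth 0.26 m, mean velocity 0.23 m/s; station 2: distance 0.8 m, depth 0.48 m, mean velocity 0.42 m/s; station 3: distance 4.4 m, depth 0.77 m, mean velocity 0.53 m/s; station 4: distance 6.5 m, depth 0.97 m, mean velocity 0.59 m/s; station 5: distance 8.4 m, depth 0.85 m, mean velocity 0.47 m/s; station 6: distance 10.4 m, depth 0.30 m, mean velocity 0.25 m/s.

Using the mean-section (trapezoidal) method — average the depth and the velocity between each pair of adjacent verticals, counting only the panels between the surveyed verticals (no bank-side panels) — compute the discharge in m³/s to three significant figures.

Panel 1-2: Δb = 0.8 m, d̄ = (0.26+0.48)/2 = 0.37, v̄ = (0.23+0.42)/2 = 0.325 → q = 0.8×0.37×0.325 = 0.09620 m³/s
Panel 2-3: Δb = 3.6 m, d̄ = (0.48+0.77)/2 = 0.625, v̄ = (0.42+0.53)/2 = 0.475 → q = 3.6×0.625×0.475 = 1.069 m³/s
Panel 3-4: Δb = 2.1 m, d̄ = (0.77+0.97)/2 = 0.87, v̄ = (0.53+0.59)/2 = 0.56 → q = 2.1×0.87×0.56 = 1.023 m³/s
Panel 4-5: Δb = 1.9 m, d̄ = (0.97+0.85)/2 = 0.91, v̄ = (0.59+0.47)/2 = 0.53 → q = 1.9×0.91×0.53 = 0.9164 m³/s
Panel 5-6: Δb = 2 m, d̄ = (0.85+0.30)/2 = 0.575, v̄ = (0.47+0.25)/2 = 0.36 → q = 2×0.575×0.36 = 0.4140 m³/s
Q = Σ q = 3.518 m³/s

3.52 m³/s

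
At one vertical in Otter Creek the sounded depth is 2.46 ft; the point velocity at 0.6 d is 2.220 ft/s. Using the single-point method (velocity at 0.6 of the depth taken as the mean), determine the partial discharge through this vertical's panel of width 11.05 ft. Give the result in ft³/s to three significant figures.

v̄ = v₀.₆ = 2.220 ft/s
q = v̄ × d × w = 2.220 × 2.46 × 11.05 = 60.35 ft³/s

60.3 ft³/s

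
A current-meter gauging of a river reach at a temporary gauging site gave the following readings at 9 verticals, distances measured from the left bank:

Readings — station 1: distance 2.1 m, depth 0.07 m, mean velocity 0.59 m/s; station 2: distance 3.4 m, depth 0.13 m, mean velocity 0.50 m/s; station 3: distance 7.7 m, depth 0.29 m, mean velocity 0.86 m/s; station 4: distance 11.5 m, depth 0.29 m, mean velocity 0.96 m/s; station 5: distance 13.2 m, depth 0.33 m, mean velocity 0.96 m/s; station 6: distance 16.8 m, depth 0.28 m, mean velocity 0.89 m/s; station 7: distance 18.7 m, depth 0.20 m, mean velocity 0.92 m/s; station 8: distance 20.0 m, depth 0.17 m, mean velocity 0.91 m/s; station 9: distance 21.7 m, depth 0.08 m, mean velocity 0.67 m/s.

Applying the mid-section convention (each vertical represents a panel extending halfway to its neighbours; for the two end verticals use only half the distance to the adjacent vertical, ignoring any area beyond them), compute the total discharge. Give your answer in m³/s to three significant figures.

w_1 = (3.4 − 2.1)/2 = 0.65 m; q_1 = 0.59 × 0.07 × 0.65 = 0.02685 m³/s
w_2 = (7.7 − 2.1)/2 = 2.8 m; q_2 = 0.50 × 0.13 × 2.8 = 0.1820 m³/s
w_3 = (11.5 − 3.4)/2 = 4.05 m; q_3 = 0.86 × 0.29 × 4.05 = 1.010 m³/s
w_4 = (13.2 − 7.7)/2 = 2.75 m; q_4 = 0.96 × 0.29 × 2.75 = 0.7656 m³/s
w_5 = (16.8 − 11.5)/2 = 2.65 m; q_5 = 0.96 × 0.33 × 2.65 = 0.8395 m³/s
w_6 = (18.7 − 13.2)/2 = 2.75 m; q_6 = 0.89 × 0.28 × 2.75 = 0.6853 m³/s
w_7 = (20.0 − 16.8)/2 = 1.6 m; q_7 = 0.92 × 0.20 × 1.6 = 0.2944 m³/s
w_8 = (21.7 − 18.7)/2 = 1.5 m; q_8 = 0.91 × 0.17 × 1.5 = 0.2321 m³/s
w_9 = (21.7 − 20.0)/2 = 0.85 m; q_9 = 0.67 × 0.08 × 0.85 = 0.04556 m³/s
Q = Σ qᵢ = 4.081 m³/s

4.08 m³/s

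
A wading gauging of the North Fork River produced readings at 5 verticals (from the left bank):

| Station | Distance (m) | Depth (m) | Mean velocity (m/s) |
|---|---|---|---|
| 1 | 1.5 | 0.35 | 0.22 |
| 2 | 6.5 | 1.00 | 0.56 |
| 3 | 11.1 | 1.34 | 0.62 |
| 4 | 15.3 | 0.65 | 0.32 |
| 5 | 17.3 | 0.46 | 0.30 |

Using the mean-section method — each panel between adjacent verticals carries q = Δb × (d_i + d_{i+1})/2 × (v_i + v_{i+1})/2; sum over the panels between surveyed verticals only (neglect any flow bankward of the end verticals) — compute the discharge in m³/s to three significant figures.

6.80 m³/s

Panel 1-2: Δb = 5 m, d̄ = (0.35+1.00)/2 = 0.675, v̄ = (0.22+0.56)/2 = 0.39 → q = 5×0.675×0.39 = 1.316 m³/s
Panel 2-3: Δb = 4.6 m, d̄ = (1.00+1.34)/2 = 1.17, v̄ = (0.56+0.62)/2 = 0.59 → q = 4.6×1.17×0.59 = 3.175 m³/s
Panel 3-4: Δb = 4.2 m, d̄ = (1.34+0.65)/2 = 0.995, v̄ = (0.62+0.32)/2 = 0.47 → q = 4.2×0.995×0.47 = 1.964 m³/s
Panel 4-5: Δb = 2 m, d̄ = (0.65+0.46)/2 = 0.555, v̄ = (0.32+0.30)/2 = 0.31 → q = 2×0.555×0.31 = 0.3441 m³/s
Q = Σ q = 6.800 m³/s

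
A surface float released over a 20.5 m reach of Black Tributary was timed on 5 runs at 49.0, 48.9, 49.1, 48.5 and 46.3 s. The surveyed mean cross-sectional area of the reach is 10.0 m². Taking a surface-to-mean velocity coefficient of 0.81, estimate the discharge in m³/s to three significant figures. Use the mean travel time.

3.43 m³/s

t̄ = (49.0 + 48.9 + 49.1 + 48.5 + 46.3) / 5 = 48.36 s
v_surface = L / t̄ = 20.5 / 48.36 = 0.4239 m/s
v_mean = 0.81 × 0.4239 = 0.3434 m/s
Q = A × v_mean = 10.0 × 0.3434 = 3.434 m³/s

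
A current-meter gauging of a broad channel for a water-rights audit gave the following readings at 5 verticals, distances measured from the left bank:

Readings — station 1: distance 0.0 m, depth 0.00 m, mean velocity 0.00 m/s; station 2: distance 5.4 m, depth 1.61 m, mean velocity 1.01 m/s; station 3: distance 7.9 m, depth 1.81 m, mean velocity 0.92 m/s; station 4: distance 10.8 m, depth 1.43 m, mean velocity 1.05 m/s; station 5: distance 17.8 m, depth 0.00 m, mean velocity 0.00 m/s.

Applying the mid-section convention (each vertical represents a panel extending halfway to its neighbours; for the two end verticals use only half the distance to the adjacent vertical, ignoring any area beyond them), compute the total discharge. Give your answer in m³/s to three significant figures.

w_2 = (7.9 − 0.0)/2 = 3.95 m; q_2 = 1.01 × 1.61 × 3.95 = 6.423 m³/s
w_3 = (10.8 − 5.4)/2 = 2.7 m; q_3 = 0.92 × 1.81 × 2.7 = 4.496 m³/s
w_4 = (17.8 − 7.9)/2 = 4.95 m; q_4 = 1.05 × 1.43 × 4.95 = 7.432 m³/s
Stations 1, 5 contribute zero (depth or velocity is 0).
Q = Σ qᵢ = 18.35 m³/s

18.4 m³/s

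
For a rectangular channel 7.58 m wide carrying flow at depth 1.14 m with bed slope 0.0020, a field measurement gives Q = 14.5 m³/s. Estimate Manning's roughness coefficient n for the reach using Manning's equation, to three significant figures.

A = b·y = 7.58 × 1.14 = 8.641 m²
P = b + 2y = 7.58 + 2×1.14 = 9.860 m
R = A/P = 8.641/9.860 = 0.8764 m
n = (1/Q)·A·R^(2/3)·S^(1/2) = (1/14.5) × 8.641 × 0.9158 × 0.04472 = 0.02441

0.0244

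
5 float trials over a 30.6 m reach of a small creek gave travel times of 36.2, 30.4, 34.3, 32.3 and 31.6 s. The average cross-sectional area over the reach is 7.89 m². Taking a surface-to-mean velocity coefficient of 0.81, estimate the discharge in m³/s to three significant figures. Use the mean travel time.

t̄ = (36.2 + 30.4 + 34.3 + 32.3 + 31.6) / 5 = 32.96 s
v_surface = L / t̄ = 30.6 / 32.96 = 0.9284 m/s
v_mean = 0.81 × 0.9284 = 0.7520 m/s
Q = A × v_mean = 7.89 × 0.7520 = 5.933 m³/s

5.93 m³/s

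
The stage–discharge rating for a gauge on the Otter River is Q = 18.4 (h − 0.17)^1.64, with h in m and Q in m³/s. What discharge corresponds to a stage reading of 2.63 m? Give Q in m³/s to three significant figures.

Q = 18.4 × (2.63 − 0.17)^1.64 = 18.4 × 2.46^1.64 = 80.53 m³/s

80.5 m³/s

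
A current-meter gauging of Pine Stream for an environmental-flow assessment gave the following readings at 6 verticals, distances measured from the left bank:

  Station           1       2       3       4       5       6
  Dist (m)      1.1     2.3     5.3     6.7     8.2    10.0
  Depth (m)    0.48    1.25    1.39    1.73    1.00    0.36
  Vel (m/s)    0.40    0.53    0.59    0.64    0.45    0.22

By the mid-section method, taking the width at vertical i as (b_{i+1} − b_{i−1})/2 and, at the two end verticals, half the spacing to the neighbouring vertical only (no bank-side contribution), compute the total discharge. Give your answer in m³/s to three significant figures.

5.73 m³/s

w_1 = (2.3 − 1.1)/2 = 0.6 m; q_1 = 0.40 × 0.48 × 0.6 = 0.1152 m³/s
w_2 = (5.3 − 1.1)/2 = 2.1 m; q_2 = 0.53 × 1.25 × 2.1 = 1.391 m³/s
w_3 = (6.7 − 2.3)/2 = 2.2 m; q_3 = 0.59 × 1.39 × 2.2 = 1.804 m³/s
w_4 = (8.2 − 5.3)/2 = 1.45 m; q_4 = 0.64 × 1.73 × 1.45 = 1.605 m³/s
w_5 = (10.0 − 6.7)/2 = 1.65 m; q_5 = 0.45 × 1.00 × 1.65 = 0.7425 m³/s
w_6 = (10.0 − 8.2)/2 = 0.9 m; q_6 = 0.22 × 0.36 × 0.9 = 0.07128 m³/s
Q = Σ qᵢ = 5.730 m³/s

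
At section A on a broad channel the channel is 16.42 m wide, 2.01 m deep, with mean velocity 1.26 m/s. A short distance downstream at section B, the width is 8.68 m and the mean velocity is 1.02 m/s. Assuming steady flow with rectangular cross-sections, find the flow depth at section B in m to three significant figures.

4.70 m

Q = A₁V₁ = (16.42×2.01) × 1.26 = 41.59 m³/s
d₂ = Q/(b₂ V₂) = 41.59/(8.68×1.02) = 4.697 m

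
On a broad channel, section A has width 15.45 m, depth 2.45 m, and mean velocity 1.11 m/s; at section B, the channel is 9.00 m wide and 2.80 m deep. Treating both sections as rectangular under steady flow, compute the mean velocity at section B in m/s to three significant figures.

1.67 m/s

Q = A₁V₁ = (15.45×2.45) × 1.11 = 42.02 m³/s
A₂ = 9.00 × 2.80 = 25.20 m²
V₂ = Q/A₂ = 42.02/25.20 = 1.667 m/s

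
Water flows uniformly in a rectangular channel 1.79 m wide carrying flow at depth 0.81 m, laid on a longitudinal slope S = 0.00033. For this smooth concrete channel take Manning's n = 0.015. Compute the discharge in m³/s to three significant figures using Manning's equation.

0.993 m³/s

A = b·y = 1.79 × 0.81 = 1.450 m²
P = b + 2y = 1.79 + 2×0.81 = 3.410 m
R = A/P = 1.450/3.410 = 0.4252 m
Q = (1/n)·A·R^(2/3)·S^(1/2) = (1/0.015) × 1.450 × 0.4252^(2/3) × 0.00033^(1/2) = 0.9929 m³/s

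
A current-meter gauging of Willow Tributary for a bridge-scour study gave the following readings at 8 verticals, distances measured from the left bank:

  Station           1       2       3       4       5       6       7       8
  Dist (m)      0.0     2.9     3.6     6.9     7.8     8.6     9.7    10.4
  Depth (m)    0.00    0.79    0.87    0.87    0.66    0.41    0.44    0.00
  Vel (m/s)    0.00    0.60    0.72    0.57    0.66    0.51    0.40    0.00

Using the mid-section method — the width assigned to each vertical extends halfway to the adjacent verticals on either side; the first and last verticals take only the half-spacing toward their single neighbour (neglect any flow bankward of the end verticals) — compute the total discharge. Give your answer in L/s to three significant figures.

w_2 = (3.6 − 0.0)/2 = 1.8 m; q_2 = 0.60 × 0.79 × 1.8 = 0.8532 m³/s
w_3 = (6.9 − 2.9)/2 = 2 m; q_3 = 0.72 × 0.87 × 2 = 1.253 m³/s
w_4 = (7.8 − 3.6)/2 = 2.1 m; q_4 = 0.57 × 0.87 × 2.1 = 1.041 m³/s
w_5 = (8.6 − 6.9)/2 = 0.85 m; q_5 = 0.66 × 0.66 × 0.85 = 0.3703 m³/s
w_6 = (9.7 − 7.8)/2 = 0.95 m; q_6 = 0.51 × 0.41 × 0.95 = 0.1986 m³/s
w_7 = (10.4 − 8.6)/2 = 0.9 m; q_7 = 0.40 × 0.44 × 0.9 = 0.1584 m³/s
Stations 1, 8 contribute zero (depth or velocity is 0).
Q = Σ qᵢ = 3.875 m³/s
= 3.875 × 1000 = 3875 L/s

3870 L/s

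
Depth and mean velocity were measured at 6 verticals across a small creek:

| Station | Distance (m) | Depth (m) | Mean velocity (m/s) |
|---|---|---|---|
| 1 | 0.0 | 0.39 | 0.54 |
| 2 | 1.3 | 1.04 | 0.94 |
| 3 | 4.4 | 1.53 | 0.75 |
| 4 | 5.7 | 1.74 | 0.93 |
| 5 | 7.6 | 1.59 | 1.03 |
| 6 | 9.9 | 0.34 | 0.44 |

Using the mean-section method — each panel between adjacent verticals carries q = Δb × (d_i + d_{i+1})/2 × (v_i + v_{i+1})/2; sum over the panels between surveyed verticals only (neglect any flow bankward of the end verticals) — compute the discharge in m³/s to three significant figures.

10.6 m³/s

Panel 1-2: Δb = 1.3 m, d̄ = (0.39+1.04)/2 = 0.715, v̄ = (0.54+0.94)/2 = 0.74 → q = 1.3×0.715×0.74 = 0.6878 m³/s
Panel 2-3: Δb = 3.1 m, d̄ = (1.04+1.53)/2 = 1.285, v̄ = (0.94+0.75)/2 = 0.845 → q = 3.1×1.285×0.845 = 3.366 m³/s
Panel 3-4: Δb = 1.3 m, d̄ = (1.53+1.74)/2 = 1.635, v̄ = (0.75+0.93)/2 = 0.84 → q = 1.3×1.635×0.84 = 1.785 m³/s
Panel 4-5: Δb = 1.9 m, d̄ = (1.74+1.59)/2 = 1.665, v̄ = (0.93+1.03)/2 = 0.98 → q = 1.9×1.665×0.98 = 3.100 m³/s
Panel 5-6: Δb = 2.3 m, d̄ = (1.59+0.34)/2 = 0.965, v̄ = (1.03+0.44)/2 = 0.735 → q = 2.3×0.965×0.735 = 1.631 m³/s
Q = Σ q = 10.57 m³/s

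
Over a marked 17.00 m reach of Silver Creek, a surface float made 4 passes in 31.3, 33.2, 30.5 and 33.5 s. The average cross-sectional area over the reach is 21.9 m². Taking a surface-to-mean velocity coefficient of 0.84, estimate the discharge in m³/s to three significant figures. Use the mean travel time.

t̄ = (31.3 + 33.2 + 30.5 + 33.5) / 4 = 32.125 s
v_surface = L / t̄ = 17.00 / 32.125 = 0.5292 m/s
v_mean = 0.84 × 0.5292 = 0.4445 m/s
Q = A × v_mean = 21.9 × 0.4445 = 9.735 m³/s

9.73 m³/s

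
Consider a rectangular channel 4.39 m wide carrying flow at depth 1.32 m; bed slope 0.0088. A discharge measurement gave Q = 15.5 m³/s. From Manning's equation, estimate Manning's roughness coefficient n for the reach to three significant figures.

0.0308

A = b·y = 4.39 × 1.32 = 5.795 m²
P = b + 2y = 4.39 + 2×1.32 = 7.030 m
R = A/P = 5.795/7.030 = 0.8243 m
n = (1/Q)·A·R^(2/3)·S^(1/2) = (1/15.5) × 5.795 × 0.8791 × 0.09381 = 0.03083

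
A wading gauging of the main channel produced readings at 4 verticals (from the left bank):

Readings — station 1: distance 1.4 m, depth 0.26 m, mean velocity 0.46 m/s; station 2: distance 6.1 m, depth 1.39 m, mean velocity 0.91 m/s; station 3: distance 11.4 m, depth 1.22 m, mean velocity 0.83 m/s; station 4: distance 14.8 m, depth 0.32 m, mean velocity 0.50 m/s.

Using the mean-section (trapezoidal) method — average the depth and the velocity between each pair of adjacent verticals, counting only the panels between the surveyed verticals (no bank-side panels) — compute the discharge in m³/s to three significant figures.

10.4 m³/s

Panel 1-2: Δb = 4.7 m, d̄ = (0.26+1.39)/2 = 0.825, v̄ = (0.46+0.91)/2 = 0.685 → q = 4.7×0.825×0.685 = 2.656 m³/s
Panel 2-3: Δb = 5.3 m, d̄ = (1.39+1.22)/2 = 1.305, v̄ = (0.91+0.83)/2 = 0.87 → q = 5.3×1.305×0.87 = 6.017 m³/s
Panel 3-4: Δb = 3.4 m, d̄ = (1.22+0.32)/2 = 0.77, v̄ = (0.83+0.50)/2 = 0.665 → q = 3.4×0.77×0.665 = 1.741 m³/s
Q = Σ q = 10.41 m³/s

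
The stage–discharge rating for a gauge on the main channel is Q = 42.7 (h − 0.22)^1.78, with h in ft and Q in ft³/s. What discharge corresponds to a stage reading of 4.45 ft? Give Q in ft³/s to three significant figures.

556 ft³/s

Q = 42.7 × (4.45 − 0.22)^1.78 = 42.7 × 4.23^1.78 = 556.3 ft³/s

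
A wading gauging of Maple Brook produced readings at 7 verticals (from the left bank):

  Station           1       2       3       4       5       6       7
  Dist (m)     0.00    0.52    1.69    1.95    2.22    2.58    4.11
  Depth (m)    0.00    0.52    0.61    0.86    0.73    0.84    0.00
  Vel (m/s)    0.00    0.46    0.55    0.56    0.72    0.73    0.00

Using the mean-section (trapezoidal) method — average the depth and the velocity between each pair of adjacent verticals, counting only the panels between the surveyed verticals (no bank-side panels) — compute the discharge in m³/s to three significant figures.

Panel 1-2: Δb = 0.52 m, d̄ = (0.00+0.52)/2 = 0.26, v̄ = (0.00+0.46)/2 = 0.23 → q = 0.52×0.26×0.23 = 0.03110 m³/s
Panel 2-3: Δb = 1.17 m, d̄ = (0.52+0.61)/2 = 0.565, v̄ = (0.46+0.55)/2 = 0.505 → q = 1.17×0.565×0.505 = 0.3338 m³/s
Panel 3-4: Δb = 0.26 m, d̄ = (0.61+0.86)/2 = 0.735, v̄ = (0.55+0.56)/2 = 0.555 → q = 0.26×0.735×0.555 = 0.1061 m³/s
Panel 4-5: Δb = 0.27 m, d̄ = (0.86+0.73)/2 = 0.795, v̄ = (0.56+0.72)/2 = 0.64 → q = 0.27×0.795×0.64 = 0.1374 m³/s
Panel 5-6: Δb = 0.36 m, d̄ = (0.73+0.84)/2 = 0.785, v̄ = (0.72+0.73)/2 = 0.725 → q = 0.36×0.785×0.725 = 0.2049 m³/s
Panel 6-7: Δb = 1.53 m, d̄ = (0.84+0.00)/2 = 0.42, v̄ = (0.73+0.00)/2 = 0.365 → q = 1.53×0.42×0.365 = 0.2345 m³/s
Q = Σ q = 1.048 m³/s

1.05 m³/s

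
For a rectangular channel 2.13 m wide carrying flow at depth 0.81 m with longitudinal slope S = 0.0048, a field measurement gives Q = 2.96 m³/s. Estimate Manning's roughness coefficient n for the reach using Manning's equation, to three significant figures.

A = b·y = 2.13 × 0.81 = 1.725 m²
P = b + 2y = 2.13 + 2×0.81 = 3.750 m
R = A/P = 1.725/3.750 = 0.4601 m
n = (1/Q)·A·R^(2/3)·S^(1/2) = (1/2.96) × 1.725 × 0.5960 × 0.06928 = 0.02407

0.0241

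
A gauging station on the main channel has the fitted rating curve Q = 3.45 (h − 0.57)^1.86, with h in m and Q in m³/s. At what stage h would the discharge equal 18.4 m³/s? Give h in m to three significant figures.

3.03 m

h − h₀ = (Q/C)^(1/b) = (18.4/3.45)^(1/1.86) = 2.460 m
h = 0.57 + 2.460 = 3.030 m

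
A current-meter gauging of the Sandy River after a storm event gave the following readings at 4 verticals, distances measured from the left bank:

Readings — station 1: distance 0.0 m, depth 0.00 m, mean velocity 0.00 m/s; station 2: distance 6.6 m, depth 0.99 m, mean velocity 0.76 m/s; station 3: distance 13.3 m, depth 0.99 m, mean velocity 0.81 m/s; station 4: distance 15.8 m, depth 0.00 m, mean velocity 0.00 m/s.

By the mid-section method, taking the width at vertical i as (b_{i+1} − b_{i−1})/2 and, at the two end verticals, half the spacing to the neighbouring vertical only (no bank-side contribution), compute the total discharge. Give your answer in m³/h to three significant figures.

31300 m³/h

w_2 = (13.3 − 0.0)/2 = 6.65 m; q_2 = 0.76 × 0.99 × 6.65 = 5.003 m³/s
w_3 = (15.8 − 6.6)/2 = 4.6 m; q_3 = 0.81 × 0.99 × 4.6 = 3.689 m³/s
Stations 1, 4 contribute zero (depth or velocity is 0).
Q = Σ qᵢ = 8.692 m³/s
= 8.692 × 3600 = 31290 m³/h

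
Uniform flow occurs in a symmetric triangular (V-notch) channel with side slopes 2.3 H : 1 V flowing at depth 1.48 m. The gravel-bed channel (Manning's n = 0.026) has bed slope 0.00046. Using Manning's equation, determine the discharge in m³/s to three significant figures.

3.21 m³/s

A = z·y² = 2.3×1.48² = 5.038 m²
P = 2y√(1+z²) = 2×1.48×√(1+2.3²) = 7.424 m
R = A/P = 5.038/7.424 = 0.6786 m
Q = (1/n)·A·R^(2/3)·S^(1/2) = (1/0.026) × 5.038 × 0.6786^(2/3) × 0.00046^(1/2) = 3.209 m³/s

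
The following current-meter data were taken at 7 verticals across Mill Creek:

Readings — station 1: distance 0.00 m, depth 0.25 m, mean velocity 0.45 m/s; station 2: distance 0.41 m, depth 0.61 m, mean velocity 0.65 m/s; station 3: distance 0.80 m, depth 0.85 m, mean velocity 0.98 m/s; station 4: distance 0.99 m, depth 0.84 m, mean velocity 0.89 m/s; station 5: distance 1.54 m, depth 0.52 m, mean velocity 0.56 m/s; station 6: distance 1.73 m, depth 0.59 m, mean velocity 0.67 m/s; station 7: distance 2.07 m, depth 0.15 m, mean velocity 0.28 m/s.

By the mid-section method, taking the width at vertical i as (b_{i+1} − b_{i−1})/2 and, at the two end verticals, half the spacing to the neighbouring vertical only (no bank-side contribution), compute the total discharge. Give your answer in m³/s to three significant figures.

0.919 m³/s

w_1 = (0.41 − 0.00)/2 = 0.205 m; q_1 = 0.45 × 0.25 × 0.205 = 0.02306 m³/s
w_2 = (0.80 − 0.00)/2 = 0.4 m; q_2 = 0.65 × 0.61 × 0.4 = 0.1586 m³/s
w_3 = (0.99 − 0.41)/2 = 0.29 m; q_3 = 0.98 × 0.85 × 0.29 = 0.2416 m³/s
w_4 = (1.54 − 0.80)/2 = 0.37 m; q_4 = 0.89 × 0.84 × 0.37 = 0.2766 m³/s
w_5 = (1.73 − 0.99)/2 = 0.37 m; q_5 = 0.56 × 0.52 × 0.37 = 0.1077 m³/s
w_6 = (2.07 − 1.54)/2 = 0.265 m; q_6 = 0.67 × 0.59 × 0.265 = 0.1048 m³/s
w_7 = (2.07 − 1.73)/2 = 0.17 m; q_7 = 0.28 × 0.15 × 0.17 = 0.007140 m³/s
Q = Σ qᵢ = 0.9195 m³/s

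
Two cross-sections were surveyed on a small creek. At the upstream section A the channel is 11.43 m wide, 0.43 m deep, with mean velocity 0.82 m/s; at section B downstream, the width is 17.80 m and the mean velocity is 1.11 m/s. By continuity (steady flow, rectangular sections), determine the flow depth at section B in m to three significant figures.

0.204 m

Q = A₁V₁ = (11.43×0.43) × 0.82 = 4.030 m³/s
d₂ = Q/(b₂ V₂) = 4.030/(17.80×1.11) = 0.2040 m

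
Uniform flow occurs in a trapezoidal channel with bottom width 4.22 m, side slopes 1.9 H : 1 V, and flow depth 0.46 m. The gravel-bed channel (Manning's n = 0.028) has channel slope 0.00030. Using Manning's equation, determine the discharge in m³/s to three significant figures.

0.758 m³/s

A = (b + z·y)·y = (4.22 + 1.9×0.46)×0.46 = 2.343 m²
P = b + 2y√(1+z²) = 4.22 + 2×0.46×√(1+1.9²) = 6.195 m
R = A/P = 2.343/6.195 = 0.3782 m
Q = (1/n)·A·R^(2/3)·S^(1/2) = (1/0.028) × 2.343 × 0.3782^(2/3) × 0.00030^(1/2) = 0.7581 m³/s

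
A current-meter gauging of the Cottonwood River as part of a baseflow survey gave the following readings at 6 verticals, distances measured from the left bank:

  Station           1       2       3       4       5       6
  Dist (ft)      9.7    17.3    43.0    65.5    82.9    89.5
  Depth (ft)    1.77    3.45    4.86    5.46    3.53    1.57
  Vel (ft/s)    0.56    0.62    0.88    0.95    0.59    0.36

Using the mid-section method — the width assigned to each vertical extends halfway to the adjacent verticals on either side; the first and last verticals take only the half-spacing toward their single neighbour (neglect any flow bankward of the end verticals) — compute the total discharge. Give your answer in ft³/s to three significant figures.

273 ft³/s

w_1 = (17.3 − 9.7)/2 = 3.8 ft; q_1 = 0.56 × 1.77 × 3.8 = 3.767 ft³/s
w_2 = (43.0 − 9.7)/2 = 16.65 ft; q_2 = 0.62 × 3.45 × 16.65 = 35.61 ft³/s
w_3 = (65.5 − 17.3)/2 = 24.1 ft; q_3 = 0.88 × 4.86 × 24.1 = 103.1 ft³/s
w_4 = (82.9 − 43.0)/2 = 19.95 ft; q_4 = 0.95 × 5.46 × 19.95 = 103.5 ft³/s
w_5 = (89.5 − 65.5)/2 = 12 ft; q_5 = 0.59 × 3.53 × 12 = 24.99 ft³/s
w_6 = (89.5 − 82.9)/2 = 3.3 ft; q_6 = 0.36 × 1.57 × 3.3 = 1.865 ft³/s
Q = Σ qᵢ = 272.8 ft³/s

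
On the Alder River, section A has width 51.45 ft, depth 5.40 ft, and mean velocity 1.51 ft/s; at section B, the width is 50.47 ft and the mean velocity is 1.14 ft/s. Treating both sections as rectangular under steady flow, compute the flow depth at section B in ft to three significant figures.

7.29 ft

Q = A₁V₁ = (51.45×5.40) × 1.51 = 419.5 ft³/s
d₂ = Q/(b₂ V₂) = 419.5/(50.47×1.14) = 7.292 ft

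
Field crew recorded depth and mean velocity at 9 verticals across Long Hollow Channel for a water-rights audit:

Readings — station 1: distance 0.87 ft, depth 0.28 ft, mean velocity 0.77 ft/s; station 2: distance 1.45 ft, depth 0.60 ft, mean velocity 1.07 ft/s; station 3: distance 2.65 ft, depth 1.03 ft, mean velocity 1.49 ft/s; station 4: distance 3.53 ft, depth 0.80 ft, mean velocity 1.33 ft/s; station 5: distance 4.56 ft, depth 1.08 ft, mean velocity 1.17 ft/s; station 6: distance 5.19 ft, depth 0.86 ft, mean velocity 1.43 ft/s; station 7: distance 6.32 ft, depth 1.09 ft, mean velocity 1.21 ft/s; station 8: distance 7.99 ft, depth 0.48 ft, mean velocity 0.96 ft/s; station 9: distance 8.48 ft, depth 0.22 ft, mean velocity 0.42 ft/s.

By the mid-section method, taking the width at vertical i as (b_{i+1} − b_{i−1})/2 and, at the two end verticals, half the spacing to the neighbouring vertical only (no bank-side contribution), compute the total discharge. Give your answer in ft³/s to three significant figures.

7.74 ft³/s

w_1 = (1.45 − 0.87)/2 = 0.29 ft; q_1 = 0.77 × 0.28 × 0.29 = 0.06252 ft³/s
w_2 = (2.65 − 0.87)/2 = 0.89 ft; q_2 = 1.07 × 0.60 × 0.89 = 0.5714 ft³/s
w_3 = (3.53 − 1.45)/2 = 1.04 ft; q_3 = 1.49 × 1.03 × 1.04 = 1.596 ft³/s
w_4 = (4.56 − 2.65)/2 = 0.955 ft; q_4 = 1.33 × 0.80 × 0.955 = 1.016 ft³/s
w_5 = (5.19 − 3.53)/2 = 0.83 ft; q_5 = 1.17 × 1.08 × 0.83 = 1.049 ft³/s
w_6 = (6.32 − 4.56)/2 = 0.88 ft; q_6 = 1.43 × 0.86 × 0.88 = 1.082 ft³/s
w_7 = (7.99 − 5.19)/2 = 1.4 ft; q_7 = 1.21 × 1.09 × 1.4 = 1.846 ft³/s
w_8 = (8.48 − 6.32)/2 = 1.08 ft; q_8 = 0.96 × 0.48 × 1.08 = 0.4977 ft³/s
w_9 = (8.48 − 7.99)/2 = 0.245 ft; q_9 = 0.42 × 0.22 × 0.245 = 0.02264 ft³/s
Q = Σ qᵢ = 7.744 ft³/s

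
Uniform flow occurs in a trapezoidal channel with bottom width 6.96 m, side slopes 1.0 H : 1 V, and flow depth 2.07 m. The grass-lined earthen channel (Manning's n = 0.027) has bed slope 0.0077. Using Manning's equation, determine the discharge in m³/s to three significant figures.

78.1 m³/s

A = (b + z·y)·y = (6.96 + 1.0×2.07)×2.07 = 18.69 m²
P = b + 2y√(1+z²) = 6.96 + 2×2.07×√(1+1.0²) = 12.81 m
R = A/P = 18.69/12.81 = 1.459 m
Q = (1/n)·A·R^(2/3)·S^(1/2) = (1/0.027) × 18.69 × 1.459^(2/3) × 0.0077^(1/2) = 78.13 m³/s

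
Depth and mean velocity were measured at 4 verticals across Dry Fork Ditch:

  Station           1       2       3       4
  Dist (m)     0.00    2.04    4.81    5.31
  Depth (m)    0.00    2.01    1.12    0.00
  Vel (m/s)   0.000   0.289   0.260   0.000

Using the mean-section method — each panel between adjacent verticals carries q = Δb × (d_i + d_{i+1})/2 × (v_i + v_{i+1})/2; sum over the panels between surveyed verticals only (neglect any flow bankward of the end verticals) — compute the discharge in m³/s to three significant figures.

Panel 1-2: Δb = 2.04 m, d̄ = (0.00+2.01)/2 = 1.005, v̄ = (0.000+0.289)/2 = 0.1445 → q = 2.04×1.005×0.1445 = 0.2963 m³/s
Panel 2-3: Δb = 2.77 m, d̄ = (2.01+1.12)/2 = 1.565, v̄ = (0.289+0.260)/2 = 0.2745 → q = 2.77×1.565×0.2745 = 1.190 m³/s
Panel 3-4: Δb = 0.5 m, d̄ = (1.12+0.00)/2 = 0.56, v̄ = (0.260+0.000)/2 = 0.13 → q = 0.5×0.56×0.13 = 0.03640 m³/s
Q = Σ q = 1.523 m³/s

1.52 m³/s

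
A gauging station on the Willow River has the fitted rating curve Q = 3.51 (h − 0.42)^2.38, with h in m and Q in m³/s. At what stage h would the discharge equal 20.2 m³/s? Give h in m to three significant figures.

2.51 m

h − h₀ = (Q/C)^(1/b) = (20.2/3.51)^(1/2.38) = 2.086 m
h = 0.42 + 2.086 = 2.506 m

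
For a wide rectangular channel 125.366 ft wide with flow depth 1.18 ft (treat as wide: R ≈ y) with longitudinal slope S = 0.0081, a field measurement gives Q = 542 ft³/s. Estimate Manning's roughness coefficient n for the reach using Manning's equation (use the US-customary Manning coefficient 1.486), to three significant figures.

0.0408

A = b·y = 125.366 × 1.18 = 147.9 ft²
Wide channel: R ≈ y = 1.18 ft
n = (1.486/Q)·A·R^(2/3)·S^(1/2) = (1.486/542) × 147.9 × 1.117 × 0.09000 = 0.04076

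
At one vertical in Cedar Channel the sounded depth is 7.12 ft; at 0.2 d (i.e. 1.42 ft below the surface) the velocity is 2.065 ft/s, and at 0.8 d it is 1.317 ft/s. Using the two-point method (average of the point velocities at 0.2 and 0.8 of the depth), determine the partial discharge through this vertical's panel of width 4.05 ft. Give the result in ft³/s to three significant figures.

v̄ = (2.065 + 1.317) / 2 = 1.691 ft/s
q = v̄ × d × w = 1.691 × 7.12 × 4.05 = 48.76 ft³/s

48.8 ft³/s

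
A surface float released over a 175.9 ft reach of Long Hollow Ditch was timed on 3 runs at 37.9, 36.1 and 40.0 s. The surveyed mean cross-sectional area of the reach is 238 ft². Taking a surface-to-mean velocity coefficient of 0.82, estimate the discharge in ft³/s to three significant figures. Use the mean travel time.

t̄ = (37.9 + 36.1 + 40.0) / 3 = 38 s
v_surface = L / t̄ = 175.9 / 38 = 4.629 ft/s
v_mean = 0.82 × 4.629 = 3.796 ft/s
Q = A × v_mean = 238 × 3.796 = 903.4 ft³/s

903 ft³/s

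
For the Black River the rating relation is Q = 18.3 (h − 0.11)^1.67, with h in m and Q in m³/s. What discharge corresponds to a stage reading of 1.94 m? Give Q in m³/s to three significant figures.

Q = 18.3 × (1.94 − 0.11)^1.67 = 18.3 × 1.83^1.67 = 50.20 m³/s

50.2 m³/s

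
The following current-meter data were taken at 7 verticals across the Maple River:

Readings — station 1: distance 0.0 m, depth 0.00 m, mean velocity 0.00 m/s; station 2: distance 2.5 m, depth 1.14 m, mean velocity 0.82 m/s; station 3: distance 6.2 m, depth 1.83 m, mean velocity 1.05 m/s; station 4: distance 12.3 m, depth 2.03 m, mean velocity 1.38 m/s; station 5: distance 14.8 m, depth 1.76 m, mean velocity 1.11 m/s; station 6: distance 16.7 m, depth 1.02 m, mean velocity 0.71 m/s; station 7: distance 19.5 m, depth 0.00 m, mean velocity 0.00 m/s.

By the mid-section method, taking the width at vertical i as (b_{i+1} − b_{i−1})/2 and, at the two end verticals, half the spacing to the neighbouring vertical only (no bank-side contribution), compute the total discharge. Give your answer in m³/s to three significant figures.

w_2 = (6.2 − 0.0)/2 = 3.1 m; q_2 = 0.82 × 1.14 × 3.1 = 2.898 m³/s
w_3 = (12.3 − 2.5)/2 = 4.9 m; q_3 = 1.05 × 1.83 × 4.9 = 9.415 m³/s
w_4 = (14.8 − 6.2)/2 = 4.3 m; q_4 = 1.38 × 2.03 × 4.3 = 12.05 m³/s
w_5 = (16.7 − 12.3)/2 = 2.2 m; q_5 = 1.11 × 1.76 × 2.2 = 4.298 m³/s
w_6 = (19.5 − 14.8)/2 = 2.35 m; q_6 = 0.71 × 1.02 × 2.35 = 1.702 m³/s
Stations 1, 7 contribute zero (depth or velocity is 0).
Q = Σ qᵢ = 30.36 m³/s

30.4 m³/s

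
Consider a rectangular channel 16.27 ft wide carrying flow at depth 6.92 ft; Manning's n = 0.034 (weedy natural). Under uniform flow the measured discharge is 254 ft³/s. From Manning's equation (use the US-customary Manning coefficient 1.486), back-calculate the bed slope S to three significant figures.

A = b·y = 16.27 × 6.92 = 112.6 ft²
P = b + 2y = 16.27 + 2×6.92 = 30.11 ft
R = A/P = 112.6/30.11 = 3.739 ft
S = (Q·n / (1.486·A·R^(2/3)))² = (254×0.034 / (1.486×112.6×2.409))² = 0.0004591

0.000459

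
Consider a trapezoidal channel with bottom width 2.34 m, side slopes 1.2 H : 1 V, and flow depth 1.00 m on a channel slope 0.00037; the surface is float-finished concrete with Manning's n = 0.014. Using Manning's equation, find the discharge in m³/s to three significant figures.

3.64 m³/s

A = (b + z·y)·y = (2.34 + 1.2×1.00)×1.00 = 3.540 m²
P = b + 2y√(1+z²) = 2.34 + 2×1.00×√(1+1.2²) = 5.464 m
R = A/P = 3.540/5.464 = 0.6479 m
Q = (1/n)·A·R^(2/3)·S^(1/2) = (1/0.014) × 3.540 × 0.6479^(2/3) × 0.00037^(1/2) = 3.642 m³/s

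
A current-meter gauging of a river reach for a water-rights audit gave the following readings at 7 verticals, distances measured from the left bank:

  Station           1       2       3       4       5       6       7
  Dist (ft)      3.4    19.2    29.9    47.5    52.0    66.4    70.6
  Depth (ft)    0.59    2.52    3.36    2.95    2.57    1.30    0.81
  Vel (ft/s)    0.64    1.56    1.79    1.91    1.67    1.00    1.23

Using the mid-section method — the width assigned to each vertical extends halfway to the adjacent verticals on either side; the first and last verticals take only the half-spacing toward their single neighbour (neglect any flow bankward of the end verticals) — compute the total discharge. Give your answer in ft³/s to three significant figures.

257 ft³/s

w_1 = (19.2 − 3.4)/2 = 7.9 ft; q_1 = 0.64 × 0.59 × 7.9 = 2.983 ft³/s
w_2 = (29.9 − 3.4)/2 = 13.25 ft; q_2 = 1.56 × 2.52 × 13.25 = 52.09 ft³/s
w_3 = (47.5 − 19.2)/2 = 14.15 ft; q_3 = 1.79 × 3.36 × 14.15 = 85.10 ft³/s
w_4 = (52.0 − 29.9)/2 = 11.05 ft; q_4 = 1.91 × 2.95 × 11.05 = 62.26 ft³/s
w_5 = (66.4 − 47.5)/2 = 9.45 ft; q_5 = 1.67 × 2.57 × 9.45 = 40.56 ft³/s
w_6 = (70.6 − 52.0)/2 = 9.3 ft; q_6 = 1.00 × 1.30 × 9.3 = 12.09 ft³/s
w_7 = (70.6 − 66.4)/2 = 2.1 ft; q_7 = 1.23 × 0.81 × 2.1 = 2.092 ft³/s
Q = Σ qᵢ = 257.2 ft³/s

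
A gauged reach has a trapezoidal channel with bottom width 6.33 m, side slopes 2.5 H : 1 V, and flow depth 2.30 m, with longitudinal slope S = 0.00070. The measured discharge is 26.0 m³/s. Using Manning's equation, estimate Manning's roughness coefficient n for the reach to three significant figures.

0.0368

A = (b + z·y)·y = (6.33 + 2.5×2.30)×2.30 = 27.78 m²
P = b + 2y√(1+z²) = 6.33 + 2×2.30×√(1+2.5²) = 18.72 m
R = A/P = 27.78/18.72 = 1.485 m
n = (1/Q)·A·R^(2/3)·S^(1/2) = (1/26.0) × 27.78 × 1.301 × 0.02646 = 0.03679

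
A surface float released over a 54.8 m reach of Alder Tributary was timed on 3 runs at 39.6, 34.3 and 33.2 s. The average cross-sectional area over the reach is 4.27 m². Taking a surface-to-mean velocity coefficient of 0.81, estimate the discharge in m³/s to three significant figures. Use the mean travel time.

5.31 m³/s

t̄ = (39.6 + 34.3 + 33.2) / 3 = 35.7 s
v_surface = L / t̄ = 54.8 / 35.7 = 1.535 m/s
v_mean = 0.81 × 1.535 = 1.243 m/s
Q = A × v_mean = 4.27 × 1.243 = 5.309 m³/s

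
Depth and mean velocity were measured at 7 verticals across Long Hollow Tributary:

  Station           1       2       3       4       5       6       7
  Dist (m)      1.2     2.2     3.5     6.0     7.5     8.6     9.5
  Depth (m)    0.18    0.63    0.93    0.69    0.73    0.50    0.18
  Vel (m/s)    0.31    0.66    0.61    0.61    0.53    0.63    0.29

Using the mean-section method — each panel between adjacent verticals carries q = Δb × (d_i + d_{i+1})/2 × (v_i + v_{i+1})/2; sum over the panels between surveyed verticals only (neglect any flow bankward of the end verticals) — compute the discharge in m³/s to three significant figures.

3.22 m³/s

Panel 1-2: Δb = 1 m, d̄ = (0.18+0.63)/2 = 0.405, v̄ = (0.31+0.66)/2 = 0.485 → q = 1×0.405×0.485 = 0.1964 m³/s
Panel 2-3: Δb = 1.3 m, d̄ = (0.63+0.93)/2 = 0.78, v̄ = (0.66+0.61)/2 = 0.635 → q = 1.3×0.78×0.635 = 0.6439 m³/s
Panel 3-4: Δb = 2.5 m, d̄ = (0.93+0.69)/2 = 0.81, v̄ = (0.61+0.61)/2 = 0.61 → q = 2.5×0.81×0.61 = 1.235 m³/s
Panel 4-5: Δb = 1.5 m, d̄ = (0.69+0.73)/2 = 0.71, v̄ = (0.61+0.53)/2 = 0.57 → q = 1.5×0.71×0.57 = 0.6071 m³/s
Panel 5-6: Δb = 1.1 m, d̄ = (0.73+0.50)/2 = 0.615, v̄ = (0.53+0.63)/2 = 0.58 → q = 1.1×0.615×0.58 = 0.3924 m³/s
Panel 6-7: Δb = 0.9 m, d̄ = (0.50+0.18)/2 = 0.34, v̄ = (0.63+0.29)/2 = 0.46 → q = 0.9×0.34×0.46 = 0.1408 m³/s
Q = Σ q = 3.216 m³/s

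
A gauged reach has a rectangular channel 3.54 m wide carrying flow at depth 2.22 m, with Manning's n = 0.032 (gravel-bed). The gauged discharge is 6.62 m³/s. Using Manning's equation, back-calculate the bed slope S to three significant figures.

0.000742

A = b·y = 3.54 × 2.22 = 7.859 m²
P = b + 2y = 3.54 + 2×2.22 = 7.980 m
R = A/P = 7.859/7.980 = 0.9848 m
S = (Q·n / (1·A·R^(2/3)))² = (6.62×0.032 / (1×7.859×0.9898))² = 0.0007416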